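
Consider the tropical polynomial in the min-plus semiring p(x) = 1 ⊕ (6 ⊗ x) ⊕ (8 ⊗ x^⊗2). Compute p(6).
p(6) = 1

A tropical monomial a ⊗ x^⊗i evaluates to a + i · x. Evaluating each term at x = 6:
  Term 0 contributes 1 + 0 · 6 = 1
  Term 1 contributes 6 + 1 · 6 = 12
  Term 2 contributes 8 + 2 · 6 = 20
p(6) = ⊕ of these = min[1, 12, 20] = 1.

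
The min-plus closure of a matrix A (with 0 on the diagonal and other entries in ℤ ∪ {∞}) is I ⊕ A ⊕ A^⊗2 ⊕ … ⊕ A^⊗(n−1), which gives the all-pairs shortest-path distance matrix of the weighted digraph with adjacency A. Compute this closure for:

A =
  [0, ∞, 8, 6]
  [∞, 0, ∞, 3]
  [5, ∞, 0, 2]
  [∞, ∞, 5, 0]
Closure =
  [0, ∞, 8, 6]
  [13, 0, 8, 3]
  [5, ∞, 0, 2]
  [10, ∞, 5, 0]

This is the Floyd-Warshall all-pairs shortest-path computation. For each intermediate vertex k = 0, 1, …, 3, update dist[i][j] ← min(dist[i][j], dist[i][k] + dist[k][j]). The final matrix gives, for each (i, j), the minimum total weight of any directed path from i to j (possibly empty when i = j).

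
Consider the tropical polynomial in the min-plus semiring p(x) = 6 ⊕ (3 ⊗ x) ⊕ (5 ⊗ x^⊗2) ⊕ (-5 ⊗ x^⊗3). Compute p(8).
p(8) = 6

A tropical monomial a ⊗ x^⊗i evaluates to a + i · x. Evaluating each term at x = 8:
  Term 0 contributes 6 + 0 · 8 = 6
  Term 1 contributes 3 + 1 · 8 = 11
  Term 2 contributes 5 + 2 · 8 = 21
  Term 3 contributes -5 + 3 · 8 = 19
p(8) = ⊕ of these = min[6, 11, 21, 19] = 6.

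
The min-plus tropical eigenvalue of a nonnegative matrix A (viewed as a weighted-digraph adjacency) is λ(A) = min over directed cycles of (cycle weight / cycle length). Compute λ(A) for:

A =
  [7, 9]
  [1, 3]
λ(A) = 3

Enumerate directed cycles and compute their means (weight / length). Sample:
  cycle 0 → 0: weight = 7, length = 1, mean = 7/1 ≈ 7.000
  cycle 1 → 1: weight = 3, length = 1, mean = 3/1 ≈ 3.000
  cycle 0 → 1 → 0: weight = 10, length = 2, mean = 10/2 ≈ 5.000
  cycle 1 → 0 → 1: weight = 10, length = 2, mean = 10/2 ≈ 5.000
Minimum mean = 3.000, attained e.g. along the cycle 1 → 1 with weight 3 and length 1. So λ(A) = 3/1 = 3.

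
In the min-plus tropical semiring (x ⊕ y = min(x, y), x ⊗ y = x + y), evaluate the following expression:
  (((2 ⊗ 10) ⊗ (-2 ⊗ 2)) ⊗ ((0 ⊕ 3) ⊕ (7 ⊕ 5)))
(((2 ⊗ 10) ⊗ (-2 ⊗ 2)) ⊗ ((0 ⊕ 3) ⊕ (7 ⊕ 5))) = 12

Expand innermost to outermost. Recall ⊕ takes the minimum of its arguments and ⊗ takes their sum. Working out the expression (((2 ⊗ 10) ⊗ (-2 ⊗ 2)) ⊗ ((0 ⊕ 3) ⊕ (7 ⊕ 5))) gives 12.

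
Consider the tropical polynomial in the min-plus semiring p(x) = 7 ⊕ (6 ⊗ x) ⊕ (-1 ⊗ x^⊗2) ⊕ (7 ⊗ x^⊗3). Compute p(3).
p(3) = 5

A tropical monomial a ⊗ x^⊗i evaluates to a + i · x. Evaluating each term at x = 3:
  Term 0 contributes 7 + 0 · 3 = 7
  Term 1 contributes 6 + 1 · 3 = 9
  Term 2 contributes -1 + 2 · 3 = 5
  Term 3 contributes 7 + 3 · 3 = 16
p(3) = ⊕ of these = min[7, 9, 5, 16] = 5.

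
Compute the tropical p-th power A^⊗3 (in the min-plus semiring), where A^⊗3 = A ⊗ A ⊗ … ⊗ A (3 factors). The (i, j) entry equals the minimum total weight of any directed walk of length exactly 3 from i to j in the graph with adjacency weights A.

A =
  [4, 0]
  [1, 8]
A^⊗3 =
  [5, 1]
  [2, 5]

Each entry (A^⊗3)_ij equals the minimum over all length-3 walks i = v_0 → v_1 → … → v_3 = j of Σ_t A[v_t][v_{t+1}]. For example, for (i, j) = (0, 1) we minimise over 4 possible intermediate vertex sequences; the minimum is 1, attained along the walk 0 → 1 → 0 → 1.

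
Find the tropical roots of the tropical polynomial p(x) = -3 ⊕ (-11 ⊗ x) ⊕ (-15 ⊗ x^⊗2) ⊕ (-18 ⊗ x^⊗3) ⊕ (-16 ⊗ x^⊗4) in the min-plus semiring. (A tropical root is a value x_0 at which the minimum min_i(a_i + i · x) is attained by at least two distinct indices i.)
Roots: {-2, 3, 4, 8}

Each tropical root is a break point of the lower envelope of the lines y = a_i + i · x (there are 5 lines, with slopes 0, 1, ..., 4). Only the lines that attain the minimum somewhere contribute to roots; other lines are dominated. Here the surviving (envelope) indices are i = 4, i = 3, i = 2, i = 1, i = 0.
Intersections between consecutive envelope lines give the roots: for adjacent envelope indices i < j the intersection is x = (a_i − a_j) / (j − i). Reading off the sorted break points: {-2, 3, 4, 8}.
Verification: at each break x_0, at least two indices attain the minimum of min_i(a_i + i · x_0).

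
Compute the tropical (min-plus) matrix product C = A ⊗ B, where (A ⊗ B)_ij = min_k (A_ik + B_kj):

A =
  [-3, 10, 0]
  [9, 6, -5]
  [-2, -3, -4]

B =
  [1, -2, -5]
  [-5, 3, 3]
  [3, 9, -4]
A ⊗ B =
  [-2, -5, -8]
  [-2, 4, -9]
  [-8, -4, -8]

Apply the min-plus product entry-by-entry:
  C[0][0] = min over k of (A[0][0] + B[0][0] = -3 + 1 = -2, A[0][1] + B[1][0] = 10 + -5 = 5, A[0][2] + B[2][0] = 0 + 3 = 3) = -2 (attained at k = 0)
  C[0][1] = min over k of (A[0][0] + B[0][1] = -3 + -2 = -5, A[0][1] + B[1][1] = 10 + 3 = 13, A[0][2] + B[2][1] = 0 + 9 = 9) = -5 (attained at k = 0)
  C[0][2] = min over k of (A[0][0] + B[0][2] = -3 + -5 = -8, A[0][1] + B[1][2] = 10 + 3 = 13, A[0][2] + B[2][2] = 0 + -4 = -4) = -8 (attained at k = 0)
  C[1][0] = min over k of (A[1][0] + B[0][0] = 9 + 1 = 10, A[1][1] + B[1][0] = 6 + -5 = 1, A[1][2] + B[2][0] = -5 + 3 = -2) = -2 (attained at k = 2)
  C[1][1] = min over k of (A[1][0] + B[0][1] = 9 + -2 = 7, A[1][1] + B[1][1] = 6 + 3 = 9, A[1][2] + B[2][1] = -5 + 9 = 4) = 4 (attained at k = 2)
  C[1][2] = min over k of (A[1][0] + B[0][2] = 9 + -5 = 4, A[1][1] + B[1][2] = 6 + 3 = 9, A[1][2] + B[2][2] = -5 + -4 = -9) = -9 (attained at k = 2)
  C[2][0] = min over k of (A[2][0] + B[0][0] = -2 + 1 = -1, A[2][1] + B[1][0] = -3 + -5 = -8, A[2][2] + B[2][0] = -4 + 3 = -1) = -8 (attained at k = 1)
  C[2][1] = min over k of (A[2][0] + B[0][1] = -2 + -2 = -4, A[2][1] + B[1][1] = -3 + 3 = 0, A[2][2] + B[2][1] = -4 + 9 = 5) = -4 (attained at k = 0)
  C[2][2] = min over k of (A[2][0] + B[0][2] = -2 + -5 = -7, A[2][1] + B[1][2] = -3 + 3 = 0, A[2][2] + B[2][2] = -4 + -4 = -8) = -8 (attained at k = 2)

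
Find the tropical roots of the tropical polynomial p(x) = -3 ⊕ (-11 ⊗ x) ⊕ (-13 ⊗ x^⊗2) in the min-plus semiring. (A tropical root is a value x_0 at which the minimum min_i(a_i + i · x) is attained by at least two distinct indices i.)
Roots: {2, 8}

Each tropical root is a break point of the lower envelope of the lines y = a_i + i · x (there are 3 lines, with slopes 0, 1, ..., 2). Only the lines that attain the minimum somewhere contribute to roots; other lines are dominated. Here the surviving (envelope) indices are i = 2, i = 1, i = 0.
Intersections between consecutive envelope lines give the roots: for adjacent envelope indices i < j the intersection is x = (a_i − a_j) / (j − i). Reading off the sorted break points: {2, 8}.
Verification: at each break x_0, at least two indices attain the minimum of min_i(a_i + i · x_0).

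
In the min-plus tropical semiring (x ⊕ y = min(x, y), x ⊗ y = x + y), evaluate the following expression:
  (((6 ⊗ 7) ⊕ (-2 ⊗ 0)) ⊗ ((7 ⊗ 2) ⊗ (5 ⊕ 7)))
(((6 ⊗ 7) ⊕ (-2 ⊗ 0)) ⊗ ((7 ⊗ 2) ⊗ (5 ⊕ 7))) = 12

Expand innermost to outermost. Recall ⊕ takes the minimum of its arguments and ⊗ takes their sum. Working out the expression (((6 ⊗ 7) ⊕ (-2 ⊗ 0)) ⊗ ((7 ⊗ 2) ⊗ (5 ⊕ 7))) gives 12.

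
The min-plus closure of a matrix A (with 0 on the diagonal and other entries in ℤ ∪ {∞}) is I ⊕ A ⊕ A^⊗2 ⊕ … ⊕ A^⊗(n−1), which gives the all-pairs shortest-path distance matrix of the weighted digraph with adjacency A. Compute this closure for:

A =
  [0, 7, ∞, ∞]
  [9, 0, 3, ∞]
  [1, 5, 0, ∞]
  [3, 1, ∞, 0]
Closure =
  [0, 7, 10, ∞]
  [4, 0, 3, ∞]
  [1, 5, 0, ∞]
  [3, 1, 4, 0]

This is the Floyd-Warshall all-pairs shortest-path computation. For each intermediate vertex k = 0, 1, …, 3, update dist[i][j] ← min(dist[i][j], dist[i][k] + dist[k][j]). The final matrix gives, for each (i, j), the minimum total weight of any directed path from i to j (possibly empty when i = j).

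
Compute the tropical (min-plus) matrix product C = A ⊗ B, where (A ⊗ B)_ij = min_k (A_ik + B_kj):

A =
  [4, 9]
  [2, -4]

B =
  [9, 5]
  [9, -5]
A ⊗ B =
  [13, 4]
  [5, -9]

Apply the min-plus product entry-by-entry:
  C[0][0] = min over k of (A[0][0] + B[0][0] = 4 + 9 = 13, A[0][1] + B[1][0] = 9 + 9 = 18) = 13 (attained at k = 0)
  C[0][1] = min over k of (A[0][0] + B[0][1] = 4 + 5 = 9, A[0][1] + B[1][1] = 9 + -5 = 4) = 4 (attained at k = 1)
  C[1][0] = min over k of (A[1][0] + B[0][0] = 2 + 9 = 11, A[1][1] + B[1][0] = -4 + 9 = 5) = 5 (attained at k = 1)
  C[1][1] = min over k of (A[1][0] + B[0][1] = 2 + 5 = 7, A[1][1] + B[1][1] = -4 + -5 = -9) = -9 (attained at k = 1)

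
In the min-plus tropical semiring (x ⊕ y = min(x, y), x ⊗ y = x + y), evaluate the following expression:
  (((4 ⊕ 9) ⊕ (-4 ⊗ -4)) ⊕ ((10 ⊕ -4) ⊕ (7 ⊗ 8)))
(((4 ⊕ 9) ⊕ (-4 ⊗ -4)) ⊕ ((10 ⊕ -4) ⊕ (7 ⊗ 8))) = -8

Expand innermost to outermost. Recall ⊕ takes the minimum of its arguments and ⊗ takes their sum. Working out the expression (((4 ⊕ 9) ⊕ (-4 ⊗ -4)) ⊕ ((10 ⊕ -4) ⊕ (7 ⊗ 8))) gives -8.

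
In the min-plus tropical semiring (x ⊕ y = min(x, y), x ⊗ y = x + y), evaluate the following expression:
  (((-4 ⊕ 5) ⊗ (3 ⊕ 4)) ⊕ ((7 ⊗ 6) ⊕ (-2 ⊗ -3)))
(((-4 ⊕ 5) ⊗ (3 ⊕ 4)) ⊕ ((7 ⊗ 6) ⊕ (-2 ⊗ -3))) = -5

Expand innermost to outermost. Recall ⊕ takes the minimum of its arguments and ⊗ takes their sum. Working out the expression (((-4 ⊕ 5) ⊗ (3 ⊕ 4)) ⊕ ((7 ⊗ 6) ⊕ (-2 ⊗ -3))) gives -5.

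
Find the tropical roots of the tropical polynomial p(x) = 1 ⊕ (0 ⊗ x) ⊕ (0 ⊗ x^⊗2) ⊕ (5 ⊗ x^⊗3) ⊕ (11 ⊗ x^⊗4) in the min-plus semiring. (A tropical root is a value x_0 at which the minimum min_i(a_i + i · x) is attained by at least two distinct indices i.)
Roots: {-6, -5, 0, 1}

Each tropical root is a break point of the lower envelope of the lines y = a_i + i · x (there are 5 lines, with slopes 0, 1, ..., 4). Only the lines that attain the minimum somewhere contribute to roots; other lines are dominated. Here the surviving (envelope) indices are i = 4, i = 3, i = 2, i = 1, i = 0.
Intersections between consecutive envelope lines give the roots: for adjacent envelope indices i < j the intersection is x = (a_i − a_j) / (j − i). Reading off the sorted break points: {-6, -5, 0, 1}.
Verification: at each break x_0, at least two indices attain the minimum of min_i(a_i + i · x_0).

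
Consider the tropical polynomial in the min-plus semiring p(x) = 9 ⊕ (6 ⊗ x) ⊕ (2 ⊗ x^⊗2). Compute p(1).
p(1) = 4

A tropical monomial a ⊗ x^⊗i evaluates to a + i · x. Evaluating each term at x = 1:
  Term 0 contributes 9 + 0 · 1 = 9
  Term 1 contributes 6 + 1 · 1 = 7
  Term 2 contributes 2 + 2 · 1 = 4
p(1) = ⊕ of these = min[9, 7, 4] = 4.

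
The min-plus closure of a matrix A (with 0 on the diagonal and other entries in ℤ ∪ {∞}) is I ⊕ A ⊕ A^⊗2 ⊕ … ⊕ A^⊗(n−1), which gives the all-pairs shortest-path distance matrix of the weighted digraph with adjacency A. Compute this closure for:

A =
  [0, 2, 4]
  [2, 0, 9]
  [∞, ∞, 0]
Closure =
  [0, 2, 4]
  [2, 0, 6]
  [∞, ∞, 0]

This is the Floyd-Warshall all-pairs shortest-path computation. For each intermediate vertex k = 0, 1, …, 2, update dist[i][j] ← min(dist[i][j], dist[i][k] + dist[k][j]). The final matrix gives, for each (i, j), the minimum total weight of any directed path from i to j (possibly empty when i = j).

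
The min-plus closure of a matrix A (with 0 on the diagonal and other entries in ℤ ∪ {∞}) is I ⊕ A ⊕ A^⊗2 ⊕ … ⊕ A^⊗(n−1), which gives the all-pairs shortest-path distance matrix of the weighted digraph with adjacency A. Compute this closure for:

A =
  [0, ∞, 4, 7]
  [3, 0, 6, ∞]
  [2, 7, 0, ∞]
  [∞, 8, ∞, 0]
Closure =
  [0, 11, 4, 7]
  [3, 0, 6, 10]
  [2, 7, 0, 9]
  [11, 8, 14, 0]

This is the Floyd-Warshall all-pairs shortest-path computation. For each intermediate vertex k = 0, 1, …, 3, update dist[i][j] ← min(dist[i][j], dist[i][k] + dist[k][j]). The final matrix gives, for each (i, j), the minimum total weight of any directed path from i to j (possibly empty when i = j).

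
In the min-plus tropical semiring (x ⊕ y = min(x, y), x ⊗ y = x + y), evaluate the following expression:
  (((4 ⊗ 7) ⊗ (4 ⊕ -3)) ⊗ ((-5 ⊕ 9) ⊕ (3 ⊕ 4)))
(((4 ⊗ 7) ⊗ (4 ⊕ -3)) ⊗ ((-5 ⊕ 9) ⊕ (3 ⊕ 4))) = 3

Expand innermost to outermost. Recall ⊕ takes the minimum of its arguments and ⊗ takes their sum. Working out the expression (((4 ⊗ 7) ⊗ (4 ⊕ -3)) ⊗ ((-5 ⊕ 9) ⊕ (3 ⊕ 4))) gives 3.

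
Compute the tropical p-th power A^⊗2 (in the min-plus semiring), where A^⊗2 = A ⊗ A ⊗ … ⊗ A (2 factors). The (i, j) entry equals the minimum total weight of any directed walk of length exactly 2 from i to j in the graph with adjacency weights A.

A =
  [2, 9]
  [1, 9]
A^⊗2 =
  [4, 11]
  [3, 10]

Each entry (A^⊗2)_ij equals the minimum over all length-2 walks i = v_0 → v_1 → … → v_2 = j of Σ_t A[v_t][v_{t+1}]. For example, for (i, j) = (0, 1) we minimise over 2 possible intermediate vertex sequences; the minimum is 11, attained along the walk 0 → 0 → 1.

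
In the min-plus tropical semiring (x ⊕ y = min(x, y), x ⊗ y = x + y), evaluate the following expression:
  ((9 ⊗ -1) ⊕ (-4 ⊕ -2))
((9 ⊗ -1) ⊕ (-4 ⊕ -2)) = -4

Expand innermost to outermost. Recall ⊕ takes the minimum of its arguments and ⊗ takes their sum. Working out the expression ((9 ⊗ -1) ⊕ (-4 ⊕ -2)) gives -4.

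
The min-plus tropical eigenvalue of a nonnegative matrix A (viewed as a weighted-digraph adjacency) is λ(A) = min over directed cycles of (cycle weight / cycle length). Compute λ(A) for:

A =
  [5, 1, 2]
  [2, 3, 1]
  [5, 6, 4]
λ(A) = 3/2

Enumerate directed cycles and compute their means (weight / length). Sample:
  cycle 0 → 0: weight = 5, length = 1, mean = 5/1 ≈ 5.000
  cycle 1 → 1: weight = 3, length = 1, mean = 3/1 ≈ 3.000
  cycle 2 → 2: weight = 4, length = 1, mean = 4/1 ≈ 4.000
  cycle 0 → 1 → 0: weight = 3, length = 2, mean = 3/2 ≈ 1.500
  cycle 0 → 2 → 0: weight = 7, length = 2, mean = 7/2 ≈ 3.500
  cycle 1 → 0 → 1: weight = 3, length = 2, mean = 3/2 ≈ 1.500
Minimum mean = 1.500, attained e.g. along the cycle 0 → 1 → 0 with weight 3 and length 2. So λ(A) = 3/2 = 3/2.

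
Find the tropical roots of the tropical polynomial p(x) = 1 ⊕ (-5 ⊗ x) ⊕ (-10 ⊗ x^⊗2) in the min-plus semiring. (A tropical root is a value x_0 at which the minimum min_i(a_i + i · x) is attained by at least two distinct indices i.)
Roots: {5, 6}

Each tropical root is a break point of the lower envelope of the lines y = a_i + i · x (there are 3 lines, with slopes 0, 1, ..., 2). Only the lines that attain the minimum somewhere contribute to roots; other lines are dominated. Here the surviving (envelope) indices are i = 2, i = 1, i = 0.
Intersections between consecutive envelope lines give the roots: for adjacent envelope indices i < j the intersection is x = (a_i − a_j) / (j − i). Reading off the sorted break points: {5, 6}.
Verification: at each break x_0, at least two indices attain the minimum of min_i(a_i + i · x_0).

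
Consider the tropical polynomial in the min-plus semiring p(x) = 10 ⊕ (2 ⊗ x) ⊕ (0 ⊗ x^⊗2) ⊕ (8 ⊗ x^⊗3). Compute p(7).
p(7) = 9

A tropical monomial a ⊗ x^⊗i evaluates to a + i · x. Evaluating each term at x = 7:
  Term 0 contributes 10 + 0 · 7 = 10
  Term 1 contributes 2 + 1 · 7 = 9
  Term 2 contributes 0 + 2 · 7 = 14
  Term 3 contributes 8 + 3 · 7 = 29
p(7) = ⊕ of these = min[10, 9, 14, 29] = 9.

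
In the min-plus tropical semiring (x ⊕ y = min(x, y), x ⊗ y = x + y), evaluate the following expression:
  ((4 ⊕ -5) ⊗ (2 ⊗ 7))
((4 ⊕ -5) ⊗ (2 ⊗ 7)) = 4

Expand innermost to outermost. Recall ⊕ takes the minimum of its arguments and ⊗ takes their sum. Working out the expression ((4 ⊕ -5) ⊗ (2 ⊗ 7)) gives 4.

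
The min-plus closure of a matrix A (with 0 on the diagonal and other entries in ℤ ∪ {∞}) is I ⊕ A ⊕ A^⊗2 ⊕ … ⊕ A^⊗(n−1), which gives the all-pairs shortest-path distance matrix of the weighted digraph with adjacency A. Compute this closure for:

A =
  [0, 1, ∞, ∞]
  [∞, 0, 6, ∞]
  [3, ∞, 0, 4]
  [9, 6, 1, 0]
Closure =
  [0, 1, 7, 11]
  [9, 0, 6, 10]
  [3, 4, 0, 4]
  [4, 5, 1, 0]

This is the Floyd-Warshall all-pairs shortest-path computation. For each intermediate vertex k = 0, 1, …, 3, update dist[i][j] ← min(dist[i][j], dist[i][k] + dist[k][j]). The final matrix gives, for each (i, j), the minimum total weight of any directed path from i to j (possibly empty when i = j).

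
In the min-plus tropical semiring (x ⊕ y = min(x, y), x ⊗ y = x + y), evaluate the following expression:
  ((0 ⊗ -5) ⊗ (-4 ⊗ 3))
((0 ⊗ -5) ⊗ (-4 ⊗ 3)) = -6

Expand innermost to outermost. Recall ⊕ takes the minimum of its arguments and ⊗ takes their sum. Working out the expression ((0 ⊗ -5) ⊗ (-4 ⊗ 3)) gives -6.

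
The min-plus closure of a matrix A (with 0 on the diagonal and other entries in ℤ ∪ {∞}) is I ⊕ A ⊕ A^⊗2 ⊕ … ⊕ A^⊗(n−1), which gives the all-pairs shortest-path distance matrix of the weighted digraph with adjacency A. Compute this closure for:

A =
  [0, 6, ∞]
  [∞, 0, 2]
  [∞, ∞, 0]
Closure =
  [0, 6, 8]
  [∞, 0, 2]
  [∞, ∞, 0]

This is the Floyd-Warshall all-pairs shortest-path computation. For each intermediate vertex k = 0, 1, …, 2, update dist[i][j] ← min(dist[i][j], dist[i][k] + dist[k][j]). The final matrix gives, for each (i, j), the minimum total weight of any directed path from i to j (possibly empty when i = j).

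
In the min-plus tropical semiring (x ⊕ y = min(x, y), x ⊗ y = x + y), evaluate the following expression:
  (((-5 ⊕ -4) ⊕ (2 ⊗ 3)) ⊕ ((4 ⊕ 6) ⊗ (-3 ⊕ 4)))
(((-5 ⊕ -4) ⊕ (2 ⊗ 3)) ⊕ ((4 ⊕ 6) ⊗ (-3 ⊕ 4))) = -5

Expand innermost to outermost. Recall ⊕ takes the minimum of its arguments and ⊗ takes their sum. Working out the expression (((-5 ⊕ -4) ⊕ (2 ⊗ 3)) ⊕ ((4 ⊕ 6) ⊗ (-3 ⊕ 4))) gives -5.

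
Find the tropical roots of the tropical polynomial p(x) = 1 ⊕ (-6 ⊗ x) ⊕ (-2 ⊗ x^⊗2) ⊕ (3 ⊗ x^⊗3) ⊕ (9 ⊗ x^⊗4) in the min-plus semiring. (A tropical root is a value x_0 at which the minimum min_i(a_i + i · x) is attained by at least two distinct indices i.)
Roots: {-6, -5, -4, 7}

Each tropical root is a break point of the lower envelope of the lines y = a_i + i · x (there are 5 lines, with slopes 0, 1, ..., 4). Only the lines that attain the minimum somewhere contribute to roots; other lines are dominated. Here the surviving (envelope) indices are i = 4, i = 3, i = 2, i = 1, i = 0.
Intersections between consecutive envelope lines give the roots: for adjacent envelope indices i < j the intersection is x = (a_i − a_j) / (j − i). Reading off the sorted break points: {-6, -5, -4, 7}.
Verification: at each break x_0, at least two indices attain the minimum of min_i(a_i + i · x_0).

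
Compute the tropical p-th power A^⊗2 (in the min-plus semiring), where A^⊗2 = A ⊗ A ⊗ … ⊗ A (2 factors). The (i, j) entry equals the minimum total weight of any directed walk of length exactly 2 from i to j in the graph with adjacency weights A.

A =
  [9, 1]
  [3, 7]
A^⊗2 =
  [4, 8]
  [10, 4]

Each entry (A^⊗2)_ij equals the minimum over all length-2 walks i = v_0 → v_1 → … → v_2 = j of Σ_t A[v_t][v_{t+1}]. For example, for (i, j) = (0, 1) we minimise over 2 possible intermediate vertex sequences; the minimum is 8, attained along the walk 0 → 1 → 1.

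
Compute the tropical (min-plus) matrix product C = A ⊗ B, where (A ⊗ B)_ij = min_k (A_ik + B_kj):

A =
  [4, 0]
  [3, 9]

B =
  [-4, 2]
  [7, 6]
A ⊗ B =
  [0, 6]
  [-1, 5]

Apply the min-plus product entry-by-entry:
  C[0][0] = min over k of (A[0][0] + B[0][0] = 4 + -4 = 0, A[0][1] + B[1][0] = 0 + 7 = 7) = 0 (attained at k = 0)
  C[0][1] = min over k of (A[0][0] + B[0][1] = 4 + 2 = 6, A[0][1] + B[1][1] = 0 + 6 = 6) = 6 (attained at k = 0)
  C[1][0] = min over k of (A[1][0] + B[0][0] = 3 + -4 = -1, A[1][1] + B[1][0] = 9 + 7 = 16) = -1 (attained at k = 0)
  C[1][1] = min over k of (A[1][0] + B[0][1] = 3 + 2 = 5, A[1][1] + B[1][1] = 9 + 6 = 15) = 5 (attained at k = 0)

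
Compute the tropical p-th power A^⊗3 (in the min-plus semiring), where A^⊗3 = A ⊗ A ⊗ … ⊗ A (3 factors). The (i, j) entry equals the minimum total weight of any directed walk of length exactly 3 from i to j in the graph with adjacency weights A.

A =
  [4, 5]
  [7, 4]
A^⊗3 =
  [12, 13]
  [15, 12]

Each entry (A^⊗3)_ij equals the minimum over all length-3 walks i = v_0 → v_1 → … → v_3 = j of Σ_t A[v_t][v_{t+1}]. For example, for (i, j) = (0, 1) we minimise over 4 possible intermediate vertex sequences; the minimum is 13, attained along the walk 0 → 0 → 0 → 1.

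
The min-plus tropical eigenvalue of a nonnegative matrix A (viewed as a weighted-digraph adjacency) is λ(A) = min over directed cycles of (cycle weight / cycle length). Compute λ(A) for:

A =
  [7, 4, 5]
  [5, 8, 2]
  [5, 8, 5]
λ(A) = 11/3

Enumerate directed cycles and compute their means (weight / length). Sample:
  cycle 0 → 0: weight = 7, length = 1, mean = 7/1 ≈ 7.000
  cycle 1 → 1: weight = 8, length = 1, mean = 8/1 ≈ 8.000
  cycle 2 → 2: weight = 5, length = 1, mean = 5/1 ≈ 5.000
  cycle 0 → 1 → 0: weight = 9, length = 2, mean = 9/2 ≈ 4.500
  cycle 0 → 2 → 0: weight = 10, length = 2, mean = 10/2 ≈ 5.000
  cycle 1 → 0 → 1: weight = 9, length = 2, mean = 9/2 ≈ 4.500
Minimum mean = 3.667, attained e.g. along the cycle 0 → 1 → 2 → 0 with weight 11 and length 3. So λ(A) = 11/3 = 11/3.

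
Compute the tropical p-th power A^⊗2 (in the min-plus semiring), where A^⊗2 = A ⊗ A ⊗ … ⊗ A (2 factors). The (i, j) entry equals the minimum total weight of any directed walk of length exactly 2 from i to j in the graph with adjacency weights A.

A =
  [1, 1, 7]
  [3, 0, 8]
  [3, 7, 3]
A^⊗2 =
  [2, 1, 8]
  [3, 0, 8]
  [4, 4, 6]

Each entry (A^⊗2)_ij equals the minimum over all length-2 walks i = v_0 → v_1 → … → v_2 = j of Σ_t A[v_t][v_{t+1}]. For example, for (i, j) = (0, 2) we minimise over 3 possible intermediate vertex sequences; the minimum is 8, attained along the walk 0 → 0 → 2.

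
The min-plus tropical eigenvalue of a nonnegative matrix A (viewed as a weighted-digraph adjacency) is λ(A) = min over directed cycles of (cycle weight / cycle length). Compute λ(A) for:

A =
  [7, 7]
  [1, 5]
λ(A) = 4

Enumerate directed cycles and compute their means (weight / length). Sample:
  cycle 0 → 0: weight = 7, length = 1, mean = 7/1 ≈ 7.000
  cycle 1 → 1: weight = 5, length = 1, mean = 5/1 ≈ 5.000
  cycle 0 → 1 → 0: weight = 8, length = 2, mean = 8/2 ≈ 4.000
  cycle 1 → 0 → 1: weight = 8, length = 2, mean = 8/2 ≈ 4.000
Minimum mean = 4.000, attained e.g. along the cycle 0 → 1 → 0 with weight 8 and length 2. So λ(A) = 8/2 = 4.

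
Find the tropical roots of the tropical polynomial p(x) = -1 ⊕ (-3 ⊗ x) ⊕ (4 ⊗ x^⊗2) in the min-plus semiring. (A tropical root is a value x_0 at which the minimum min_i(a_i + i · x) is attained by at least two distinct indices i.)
Roots: {-7, 2}

Each tropical root is a break point of the lower envelope of the lines y = a_i + i · x (there are 3 lines, with slopes 0, 1, ..., 2). Only the lines that attain the minimum somewhere contribute to roots; other lines are dominated. Here the surviving (envelope) indices are i = 2, i = 1, i = 0.
Intersections between consecutive envelope lines give the roots: for adjacent envelope indices i < j the intersection is x = (a_i − a_j) / (j − i). Reading off the sorted break points: {-7, 2}.
Verification: at each break x_0, at least two indices attain the minimum of min_i(a_i + i · x_0).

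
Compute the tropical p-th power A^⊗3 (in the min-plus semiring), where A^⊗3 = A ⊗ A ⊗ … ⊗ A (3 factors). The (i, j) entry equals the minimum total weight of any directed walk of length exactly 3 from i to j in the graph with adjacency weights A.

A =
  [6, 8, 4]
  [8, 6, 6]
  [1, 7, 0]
A^⊗3 =
  [5, 11, 4]
  [7, 13, 6]
  [1, 7, 0]

Each entry (A^⊗3)_ij equals the minimum over all length-3 walks i = v_0 → v_1 → … → v_3 = j of Σ_t A[v_t][v_{t+1}]. For example, for (i, j) = (0, 2) we minimise over 9 possible intermediate vertex sequences; the minimum is 4, attained along the walk 0 → 2 → 2 → 2.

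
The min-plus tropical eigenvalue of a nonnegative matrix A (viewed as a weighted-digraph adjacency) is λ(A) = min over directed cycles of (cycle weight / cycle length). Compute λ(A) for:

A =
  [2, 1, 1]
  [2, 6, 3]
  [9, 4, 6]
λ(A) = 3/2

Enumerate directed cycles and compute their means (weight / length). Sample:
  cycle 0 → 0: weight = 2, length = 1, mean = 2/1 ≈ 2.000
  cycle 1 → 1: weight = 6, length = 1, mean = 6/1 ≈ 6.000
  cycle 2 → 2: weight = 6, length = 1, mean = 6/1 ≈ 6.000
  cycle 0 → 1 → 0: weight = 3, length = 2, mean = 3/2 ≈ 1.500
  cycle 0 → 2 → 0: weight = 10, length = 2, mean = 10/2 ≈ 5.000
  cycle 1 → 0 → 1: weight = 3, length = 2, mean = 3/2 ≈ 1.500
Minimum mean = 1.500, attained e.g. along the cycle 0 → 1 → 0 with weight 3 and length 2. So λ(A) = 3/2 = 3/2.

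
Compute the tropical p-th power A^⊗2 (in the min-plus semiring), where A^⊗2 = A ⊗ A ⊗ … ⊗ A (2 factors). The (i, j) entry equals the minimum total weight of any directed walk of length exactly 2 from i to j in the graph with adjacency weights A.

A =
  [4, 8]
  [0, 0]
A^⊗2 =
  [8, 8]
  [0, 0]

Each entry (A^⊗2)_ij equals the minimum over all length-2 walks i = v_0 → v_1 → … → v_2 = j of Σ_t A[v_t][v_{t+1}]. For example, for (i, j) = (0, 1) we minimise over 2 possible intermediate vertex sequences; the minimum is 8, attained along the walk 0 → 1 → 1.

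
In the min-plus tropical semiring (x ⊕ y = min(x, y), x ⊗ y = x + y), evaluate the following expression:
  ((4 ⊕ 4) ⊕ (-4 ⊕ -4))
((4 ⊕ 4) ⊕ (-4 ⊕ -4)) = -4

Expand innermost to outermost. Recall ⊕ takes the minimum of its arguments and ⊗ takes their sum. Working out the expression ((4 ⊕ 4) ⊕ (-4 ⊕ -4)) gives -4.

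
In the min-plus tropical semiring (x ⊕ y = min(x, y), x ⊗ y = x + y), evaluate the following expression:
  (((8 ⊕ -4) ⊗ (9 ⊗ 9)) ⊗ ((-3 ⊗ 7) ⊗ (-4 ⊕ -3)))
(((8 ⊕ -4) ⊗ (9 ⊗ 9)) ⊗ ((-3 ⊗ 7) ⊗ (-4 ⊕ -3))) = 14

Expand innermost to outermost. Recall ⊕ takes the minimum of its arguments and ⊗ takes their sum. Working out the expression (((8 ⊕ -4) ⊗ (9 ⊗ 9)) ⊗ ((-3 ⊗ 7) ⊗ (-4 ⊕ -3))) gives 14.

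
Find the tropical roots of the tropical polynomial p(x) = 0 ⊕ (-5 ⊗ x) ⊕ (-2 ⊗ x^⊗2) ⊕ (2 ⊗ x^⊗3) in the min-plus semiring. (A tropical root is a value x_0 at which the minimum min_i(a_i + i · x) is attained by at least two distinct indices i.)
Roots: {-4, -3, 5}

Each tropical root is a break point of the lower envelope of the lines y = a_i + i · x (there are 4 lines, with slopes 0, 1, ..., 3). Only the lines that attain the minimum somewhere contribute to roots; other lines are dominated. Here the surviving (envelope) indices are i = 3, i = 2, i = 1, i = 0.
Intersections between consecutive envelope lines give the roots: for adjacent envelope indices i < j the intersection is x = (a_i − a_j) / (j − i). Reading off the sorted break points: {-4, -3, 5}.
Verification: at each break x_0, at least two indices attain the minimum of min_i(a_i + i · x_0).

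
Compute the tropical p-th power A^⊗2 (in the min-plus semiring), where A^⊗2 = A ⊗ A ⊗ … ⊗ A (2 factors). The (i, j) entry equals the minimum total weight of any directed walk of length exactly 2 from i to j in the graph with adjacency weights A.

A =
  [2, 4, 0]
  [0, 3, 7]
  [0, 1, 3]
A^⊗2 =
  [0, 1, 2]
  [2, 4, 0]
  [1, 4, 0]

Each entry (A^⊗2)_ij equals the minimum over all length-2 walks i = v_0 → v_1 → … → v_2 = j of Σ_t A[v_t][v_{t+1}]. For example, for (i, j) = (0, 2) we minimise over 3 possible intermediate vertex sequences; the minimum is 2, attained along the walk 0 → 0 → 2.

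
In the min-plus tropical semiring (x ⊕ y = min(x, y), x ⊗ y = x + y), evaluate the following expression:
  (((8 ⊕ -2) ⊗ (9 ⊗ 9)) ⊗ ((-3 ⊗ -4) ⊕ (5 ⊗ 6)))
(((8 ⊕ -2) ⊗ (9 ⊗ 9)) ⊗ ((-3 ⊗ -4) ⊕ (5 ⊗ 6))) = 9

Expand innermost to outermost. Recall ⊕ takes the minimum of its arguments and ⊗ takes their sum. Working out the expression (((8 ⊕ -2) ⊗ (9 ⊗ 9)) ⊗ ((-3 ⊗ -4) ⊕ (5 ⊗ 6))) gives 9.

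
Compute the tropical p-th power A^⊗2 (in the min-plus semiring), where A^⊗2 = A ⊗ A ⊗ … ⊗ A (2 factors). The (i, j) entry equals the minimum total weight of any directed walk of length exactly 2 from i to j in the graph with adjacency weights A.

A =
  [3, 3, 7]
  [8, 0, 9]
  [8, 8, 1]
A^⊗2 =
  [6, 3, 8]
  [8, 0, 9]
  [9, 8, 2]

Each entry (A^⊗2)_ij equals the minimum over all length-2 walks i = v_0 → v_1 → … → v_2 = j of Σ_t A[v_t][v_{t+1}]. For example, for (i, j) = (0, 2) we minimise over 3 possible intermediate vertex sequences; the minimum is 8, attained along the walk 0 → 2 → 2.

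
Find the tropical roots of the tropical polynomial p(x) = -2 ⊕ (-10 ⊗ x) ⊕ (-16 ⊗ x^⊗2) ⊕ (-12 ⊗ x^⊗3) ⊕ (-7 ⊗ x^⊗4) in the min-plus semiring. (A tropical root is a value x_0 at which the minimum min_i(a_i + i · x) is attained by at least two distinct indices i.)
Roots: {-5, -4, 6, 8}

Each tropical root is a break point of the lower envelope of the lines y = a_i + i · x (there are 5 lines, with slopes 0, 1, ..., 4). Only the lines that attain the minimum somewhere contribute to roots; other lines are dominated. Here the surviving (envelope) indices are i = 4, i = 3, i = 2, i = 1, i = 0.
Intersections between consecutive envelope lines give the roots: for adjacent envelope indices i < j the intersection is x = (a_i − a_j) / (j − i). Reading off the sorted break points: {-5, -4, 6, 8}.
Verification: at each break x_0, at least two indices attain the minimum of min_i(a_i + i · x_0).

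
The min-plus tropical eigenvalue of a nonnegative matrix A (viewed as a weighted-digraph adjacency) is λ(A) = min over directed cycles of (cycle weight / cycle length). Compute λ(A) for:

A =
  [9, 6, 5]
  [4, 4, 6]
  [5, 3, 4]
λ(A) = 4

Enumerate directed cycles and compute their means (weight / length). Sample:
  cycle 0 → 0: weight = 9, length = 1, mean = 9/1 ≈ 9.000
  cycle 1 → 1: weight = 4, length = 1, mean = 4/1 ≈ 4.000
  cycle 2 → 2: weight = 4, length = 1, mean = 4/1 ≈ 4.000
  cycle 0 → 1 → 0: weight = 10, length = 2, mean = 10/2 ≈ 5.000
  cycle 0 → 2 → 0: weight = 10, length = 2, mean = 10/2 ≈ 5.000
  cycle 1 → 0 → 1: weight = 10, length = 2, mean = 10/2 ≈ 5.000
Minimum mean = 4.000, attained e.g. along the cycle 1 → 1 with weight 4 and length 1. So λ(A) = 4/1 = 4.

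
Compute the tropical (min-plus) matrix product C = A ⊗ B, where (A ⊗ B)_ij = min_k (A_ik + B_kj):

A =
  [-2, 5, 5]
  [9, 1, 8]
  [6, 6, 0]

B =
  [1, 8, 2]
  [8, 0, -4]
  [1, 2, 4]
A ⊗ B =
  [-1, 5, 0]
  [9, 1, -3]
  [1, 2, 2]

Apply the min-plus product entry-by-entry:
  C[0][0] = min over k of (A[0][0] + B[0][0] = -2 + 1 = -1, A[0][1] + B[1][0] = 5 + 8 = 13, A[0][2] + B[2][0] = 5 + 1 = 6) = -1 (attained at k = 0)
  C[0][1] = min over k of (A[0][0] + B[0][1] = -2 + 8 = 6, A[0][1] + B[1][1] = 5 + 0 = 5, A[0][2] + B[2][1] = 5 + 2 = 7) = 5 (attained at k = 1)
  C[0][2] = min over k of (A[0][0] + B[0][2] = -2 + 2 = 0, A[0][1] + B[1][2] = 5 + -4 = 1, A[0][2] + B[2][2] = 5 + 4 = 9) = 0 (attained at k = 0)
  C[1][0] = min over k of (A[1][0] + B[0][0] = 9 + 1 = 10, A[1][1] + B[1][0] = 1 + 8 = 9, A[1][2] + B[2][0] = 8 + 1 = 9) = 9 (attained at k = 1)
  C[1][1] = min over k of (A[1][0] + B[0][1] = 9 + 8 = 17, A[1][1] + B[1][1] = 1 + 0 = 1, A[1][2] + B[2][1] = 8 + 2 = 10) = 1 (attained at k = 1)
  C[1][2] = min over k of (A[1][0] + B[0][2] = 9 + 2 = 11, A[1][1] + B[1][2] = 1 + -4 = -3, A[1][2] + B[2][2] = 8 + 4 = 12) = -3 (attained at k = 1)
  C[2][0] = min over k of (A[2][0] + B[0][0] = 6 + 1 = 7, A[2][1] + B[1][0] = 6 + 8 = 14, A[2][2] + B[2][0] = 0 + 1 = 1) = 1 (attained at k = 2)
  C[2][1] = min over k of (A[2][0] + B[0][1] = 6 + 8 = 14, A[2][1] + B[1][1] = 6 + 0 = 6, A[2][2] + B[2][1] = 0 + 2 = 2) = 2 (attained at k = 2)
  C[2][2] = min over k of (A[2][0] + B[0][2] = 6 + 2 = 8, A[2][1] + B[1][2] = 6 + -4 = 2, A[2][2] + B[2][2] = 0 + 4 = 4) = 2 (attained at k = 1)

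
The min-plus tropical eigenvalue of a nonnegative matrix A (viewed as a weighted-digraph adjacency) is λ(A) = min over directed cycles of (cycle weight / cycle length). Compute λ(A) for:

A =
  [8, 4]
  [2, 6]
λ(A) = 3

Enumerate directed cycles and compute their means (weight / length). Sample:
  cycle 0 → 0: weight = 8, length = 1, mean = 8/1 ≈ 8.000
  cycle 1 → 1: weight = 6, length = 1, mean = 6/1 ≈ 6.000
  cycle 0 → 1 → 0: weight = 6, length = 2, mean = 6/2 ≈ 3.000
  cycle 1 → 0 → 1: weight = 6, length = 2, mean = 6/2 ≈ 3.000
Minimum mean = 3.000, attained e.g. along the cycle 0 → 1 → 0 with weight 6 and length 2. So λ(A) = 6/2 = 3.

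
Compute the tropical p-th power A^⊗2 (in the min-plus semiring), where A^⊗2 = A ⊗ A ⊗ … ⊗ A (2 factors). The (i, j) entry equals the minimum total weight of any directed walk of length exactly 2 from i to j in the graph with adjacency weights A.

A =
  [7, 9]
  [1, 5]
A^⊗2 =
  [10, 14]
  [6, 10]

Each entry (A^⊗2)_ij equals the minimum over all length-2 walks i = v_0 → v_1 → … → v_2 = j of Σ_t A[v_t][v_{t+1}]. For example, for (i, j) = (0, 1) we minimise over 2 possible intermediate vertex sequences; the minimum is 14, attained along the walk 0 → 1 → 1.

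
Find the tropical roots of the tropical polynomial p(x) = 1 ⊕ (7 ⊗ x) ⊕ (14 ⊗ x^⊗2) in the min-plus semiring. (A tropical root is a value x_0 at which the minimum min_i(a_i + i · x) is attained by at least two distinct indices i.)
Roots: {-7, -6}

Each tropical root is a break point of the lower envelope of the lines y = a_i + i · x (there are 3 lines, with slopes 0, 1, ..., 2). Only the lines that attain the minimum somewhere contribute to roots; other lines are dominated. Here the surviving (envelope) indices are i = 2, i = 1, i = 0.
Intersections between consecutive envelope lines give the roots: for adjacent envelope indices i < j the intersection is x = (a_i − a_j) / (j − i). Reading off the sorted break points: {-7, -6}.
Verification: at each break x_0, at least two indices attain the minimum of min_i(a_i + i · x_0).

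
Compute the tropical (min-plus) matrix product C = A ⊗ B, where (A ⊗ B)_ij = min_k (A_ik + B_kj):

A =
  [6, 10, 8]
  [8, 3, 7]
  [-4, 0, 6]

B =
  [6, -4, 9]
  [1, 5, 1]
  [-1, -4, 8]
A ⊗ B =
  [7, 2, 11]
  [4, 3, 4]
  [1, -8, 1]

Apply the min-plus product entry-by-entry:
  C[0][0] = min over k of (A[0][0] + B[0][0] = 6 + 6 = 12, A[0][1] + B[1][0] = 10 + 1 = 11, A[0][2] + B[2][0] = 8 + -1 = 7) = 7 (attained at k = 2)
  C[0][1] = min over k of (A[0][0] + B[0][1] = 6 + -4 = 2, A[0][1] + B[1][1] = 10 + 5 = 15, A[0][2] + B[2][1] = 8 + -4 = 4) = 2 (attained at k = 0)
  C[0][2] = min over k of (A[0][0] + B[0][2] = 6 + 9 = 15, A[0][1] + B[1][2] = 10 + 1 = 11, A[0][2] + B[2][2] = 8 + 8 = 16) = 11 (attained at k = 1)
  C[1][0] = min over k of (A[1][0] + B[0][0] = 8 + 6 = 14, A[1][1] + B[1][0] = 3 + 1 = 4, A[1][2] + B[2][0] = 7 + -1 = 6) = 4 (attained at k = 1)
  C[1][1] = min over k of (A[1][0] + B[0][1] = 8 + -4 = 4, A[1][1] + B[1][1] = 3 + 5 = 8, A[1][2] + B[2][1] = 7 + -4 = 3) = 3 (attained at k = 2)
  C[1][2] = min over k of (A[1][0] + B[0][2] = 8 + 9 = 17, A[1][1] + B[1][2] = 3 + 1 = 4, A[1][2] + B[2][2] = 7 + 8 = 15) = 4 (attained at k = 1)
  C[2][0] = min over k of (A[2][0] + B[0][0] = -4 + 6 = 2, A[2][1] + B[1][0] = 0 + 1 = 1, A[2][2] + B[2][0] = 6 + -1 = 5) = 1 (attained at k = 1)
  C[2][1] = min over k of (A[2][0] + B[0][1] = -4 + -4 = -8, A[2][1] + B[1][1] = 0 + 5 = 5, A[2][2] + B[2][1] = 6 + -4 = 2) = -8 (attained at k = 0)
  C[2][2] = min over k of (A[2][0] + B[0][2] = -4 + 9 = 5, A[2][1] + B[1][2] = 0 + 1 = 1, A[2][2] + B[2][2] = 6 + 8 = 14) = 1 (attained at k = 1)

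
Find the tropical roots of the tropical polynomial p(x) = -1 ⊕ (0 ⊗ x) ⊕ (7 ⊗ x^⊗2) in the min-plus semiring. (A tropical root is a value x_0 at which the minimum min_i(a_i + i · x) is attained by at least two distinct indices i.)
Roots: {-7, -1}

Each tropical root is a break point of the lower envelope of the lines y = a_i + i · x (there are 3 lines, with slopes 0, 1, ..., 2). Only the lines that attain the minimum somewhere contribute to roots; other lines are dominated. Here the surviving (envelope) indices are i = 2, i = 1, i = 0.
Intersections between consecutive envelope lines give the roots: for adjacent envelope indices i < j the intersection is x = (a_i − a_j) / (j − i). Reading off the sorted break points: {-7, -1}.
Verification: at each break x_0, at least two indices attain the minimum of min_i(a_i + i · x_0).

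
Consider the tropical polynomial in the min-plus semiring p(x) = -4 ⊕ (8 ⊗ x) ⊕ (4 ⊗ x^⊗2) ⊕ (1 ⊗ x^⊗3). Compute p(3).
p(3) = -4

A tropical monomial a ⊗ x^⊗i evaluates to a + i · x. Evaluating each term at x = 3:
  Term 0 contributes -4 + 0 · 3 = -4
  Term 1 contributes 8 + 1 · 3 = 11
  Term 2 contributes 4 + 2 · 3 = 10
  Term 3 contributes 1 + 3 · 3 = 10
p(3) = ⊕ of these = min[-4, 11, 10, 10] = -4.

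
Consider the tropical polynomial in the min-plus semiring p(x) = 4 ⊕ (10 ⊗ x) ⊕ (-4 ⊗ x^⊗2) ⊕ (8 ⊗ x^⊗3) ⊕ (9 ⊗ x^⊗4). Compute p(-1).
p(-1) = -6

A tropical monomial a ⊗ x^⊗i evaluates to a + i · x. Evaluating each term at x = -1:
  Term 0 contributes 4 + 0 · -1 = 4
  Term 1 contributes 10 + 1 · -1 = 9
  Term 2 contributes -4 + 2 · -1 = -6
  Term 3 contributes 8 + 3 · -1 = 5
  Term 4 contributes 9 + 4 · -1 = 5
p(-1) = ⊕ of these = min[4, 9, -6, 5, 5] = -6.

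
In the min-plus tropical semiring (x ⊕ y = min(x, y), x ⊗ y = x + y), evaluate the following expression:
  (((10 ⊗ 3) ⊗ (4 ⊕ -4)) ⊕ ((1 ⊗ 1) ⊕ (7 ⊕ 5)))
(((10 ⊗ 3) ⊗ (4 ⊕ -4)) ⊕ ((1 ⊗ 1) ⊕ (7 ⊕ 5))) = 2

Expand innermost to outermost. Recall ⊕ takes the minimum of its arguments and ⊗ takes their sum. Working out the expression (((10 ⊗ 3) ⊗ (4 ⊕ -4)) ⊕ ((1 ⊗ 1) ⊕ (7 ⊕ 5))) gives 2.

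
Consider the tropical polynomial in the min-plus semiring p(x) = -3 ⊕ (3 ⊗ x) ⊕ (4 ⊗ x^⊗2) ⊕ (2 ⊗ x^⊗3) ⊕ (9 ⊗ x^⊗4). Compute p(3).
p(3) = -3

A tropical monomial a ⊗ x^⊗i evaluates to a + i · x. Evaluating each term at x = 3:
  Term 0 contributes -3 + 0 · 3 = -3
  Term 1 contributes 3 + 1 · 3 = 6
  Term 2 contributes 4 + 2 · 3 = 10
  Term 3 contributes 2 + 3 · 3 = 11
  Term 4 contributes 9 + 4 · 3 = 21
p(3) = ⊕ of these = min[-3, 6, 10, 11, 21] = -3.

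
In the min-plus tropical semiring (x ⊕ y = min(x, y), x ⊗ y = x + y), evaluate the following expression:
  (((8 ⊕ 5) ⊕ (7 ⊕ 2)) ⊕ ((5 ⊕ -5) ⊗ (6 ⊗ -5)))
(((8 ⊕ 5) ⊕ (7 ⊕ 2)) ⊕ ((5 ⊕ -5) ⊗ (6 ⊗ -5))) = -4

Expand innermost to outermost. Recall ⊕ takes the minimum of its arguments and ⊗ takes their sum. Working out the expression (((8 ⊕ 5) ⊕ (7 ⊕ 2)) ⊕ ((5 ⊕ -5) ⊗ (6 ⊗ -5))) gives -4.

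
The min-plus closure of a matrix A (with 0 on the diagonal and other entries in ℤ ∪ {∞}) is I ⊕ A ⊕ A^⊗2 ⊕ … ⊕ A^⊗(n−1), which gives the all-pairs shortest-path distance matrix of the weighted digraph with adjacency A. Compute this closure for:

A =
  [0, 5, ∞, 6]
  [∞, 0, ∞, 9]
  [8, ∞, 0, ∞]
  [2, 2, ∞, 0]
Closure =
  [0, 5, ∞, 6]
  [11, 0, ∞, 9]
  [8, 13, 0, 14]
  [2, 2, ∞, 0]

This is the Floyd-Warshall all-pairs shortest-path computation. For each intermediate vertex k = 0, 1, …, 3, update dist[i][j] ← min(dist[i][j], dist[i][k] + dist[k][j]). The final matrix gives, for each (i, j), the minimum total weight of any directed path from i to j (possibly empty when i = j).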